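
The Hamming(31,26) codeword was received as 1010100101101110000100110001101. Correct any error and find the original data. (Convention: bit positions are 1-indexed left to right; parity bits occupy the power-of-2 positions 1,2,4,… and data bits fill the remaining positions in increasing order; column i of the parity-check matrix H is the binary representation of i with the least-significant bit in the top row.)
Syndrome s = H · r^T (mod 2), r = 1010100101101110000100110001101:
  s[0] = (1010101010101010101010101010101)·(1010100101101110000100110001101) mod 2 = 1+0+1+0+1+0+0+0+0+0+1+0+1+0+1+0+0+0+0+0+0+0+1+0+0+0+0+0+1+0+1 mod 2 = 1
  s[1] = (0110011001100110011001100110011)·(1010100101101110000100110001101) mod 2 = 0+0+1+0+0+0+0+0+0+1+1+0+0+1+1+0+0+0+0+0+0+0+1+0+0+0+0+0+0+0+1 mod 2 = 1
  s[2] = (0001111000011110000111100001111)·(1010100101101110000100110001101) mod 2 = 0+0+0+0+1+0+0+0+0+0+0+0+1+1+1+0+0+0+0+1+0+0+1+0+0+0+0+1+1+0+1 mod 2 = 1
  s[3] = (0000000111111110000000011111111)·(1010100101101110000100110001101) mod 2 = 0+0+0+0+0+0+0+1+0+1+1+0+1+1+1+0+0+0+0+0+0+0+0+1+0+0+0+1+1+0+1 mod 2 = 0
  s[4] = (0000000000000001111111111111111)·(1010100101101110000100110001101) mod 2 = 0+0+0+0+0+0+0+0+0+0+0+0+0+0+0+0+0+0+0+1+0+0+1+1+0+0+0+1+1+0+1 mod 2 = 0
Syndrome = 11100
Column 7 of H equals this syndrome → error at bit 7 (1-indexed).
Flip bit 7: 1010100101101110000100110001101 → 1010101101101110000100110001101
Extract data bits at positions {3,5,6,7,9,10,11,12,13,14,15,17,18,19,20,21,22,23,24,25,26,27,28,29,30,31}: 11010110111000100110001101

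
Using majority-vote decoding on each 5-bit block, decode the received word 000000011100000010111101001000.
Split into 5-bit blocks and majority-vote each:
  block 1 = 00000: 0 ones, 5 zeros → 0
  block 2 = 00111: 3 ones, 2 zeros → 1
  block 3 = 00000: 0 ones, 5 zeros → 0
  block 4 = 01011: 3 ones, 2 zeros → 1
  block 5 = 11010: 3 ones, 2 zeros → 1
  block 6 = 01000: 1 ones, 4 zeros → 0
Decoded = 010110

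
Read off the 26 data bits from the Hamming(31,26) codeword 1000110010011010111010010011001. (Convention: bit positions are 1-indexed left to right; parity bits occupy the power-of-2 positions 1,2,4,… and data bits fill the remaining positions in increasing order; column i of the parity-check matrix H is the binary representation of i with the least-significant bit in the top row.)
Parity bits occupy power-of-2 positions; data bits are at positions {3,5,6,7,9,10,11,12,13,14,15,17,18,19,20,21,22,23,24,25,26,27,28,29,30,31} (1-indexed).
Extract: c[3]=0 c[5]=1 c[6]=1 c[7]=0 c[9]=1 c[10]=0 c[11]=0 c[12]=1 c[13]=1 c[14]=0 c[15]=1 c[17]=1 c[18]=1 c[19]=1 c[20]=0 c[21]=1 c[22]=0 c[23]=0 c[24]=1 c[25]=0 c[26]=0 c[27]=1 c[28]=1 c[29]=0 c[30]=0 c[31]=1
Data = 01101001101111010010011001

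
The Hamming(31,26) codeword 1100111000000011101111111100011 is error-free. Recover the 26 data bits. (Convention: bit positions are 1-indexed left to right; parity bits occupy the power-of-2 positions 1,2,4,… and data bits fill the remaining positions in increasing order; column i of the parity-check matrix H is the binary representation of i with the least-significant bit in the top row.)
Parity bits occupy power-of-2 positions; data bits are at positions {3,5,6,7,9,10,11,12,13,14,15,17,18,19,20,21,22,23,24,25,26,27,28,29,30,31} (1-indexed).
Extract: c[3]=0 c[5]=1 c[6]=1 c[7]=1 c[9]=0 c[10]=0 c[11]=0 c[12]=0 c[13]=0 c[14]=0 c[15]=1 c[17]=1 c[18]=0 c[19]=1 c[20]=1 c[21]=1 c[22]=1 c[23]=1 c[24]=1 c[25]=1 c[26]=1 c[27]=0 c[28]=0 c[29]=0 c[30]=1 c[31]=1
Data = 01110000001101111111100011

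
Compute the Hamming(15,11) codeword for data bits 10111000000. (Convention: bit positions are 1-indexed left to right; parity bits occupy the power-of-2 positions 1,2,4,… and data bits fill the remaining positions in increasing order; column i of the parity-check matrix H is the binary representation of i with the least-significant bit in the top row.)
Codeword c = d · G (mod 2), d = 10111000000:
  c[0] = d·G[:,0] = (10111000000)·(11011010101) mod 2 = 1+0+0+1+1+0+0+0+0+0+0 mod 2 = 1
  c[1] = d·G[:,1] = (10111000000)·(10110110011) mod 2 = 1+0+1+1+0+0+0+0+0+0+0 mod 2 = 1
  c[2] = d·G[:,2] = (10111000000)·(10000000000) mod 2 = 1+0+0+0+0+0+0+0+0+0+0 mod 2 = 1
  c[3] = d·G[:,3] = (10111000000)·(01110001111) mod 2 = 0+0+1+1+0+0+0+0+0+0+0 mod 2 = 0
  c[4] = d·G[:,4] = (10111000000)·(01000000000) mod 2 = 0+0+0+0+0+0+0+0+0+0+0 mod 2 = 0
  c[5] = d·G[:,5] = (10111000000)·(00100000000) mod 2 = 0+0+1+0+0+0+0+0+0+0+0 mod 2 = 1
  c[6] = d·G[:,6] = (10111000000)·(00010000000) mod 2 = 0+0+0+1+0+0+0+0+0+0+0 mod 2 = 1
  c[7] = d·G[:,7] = (10111000000)·(00001111111) mod 2 = 0+0+0+0+1+0+0+0+0+0+0 mod 2 = 1
  c[8] = d·G[:,8] = (10111000000)·(00001000000) mod 2 = 0+0+0+0+1+0+0+0+0+0+0 mod 2 = 1
  c[9] = d·G[:,9] = (10111000000)·(00000100000) mod 2 = 0+0+0+0+0+0+0+0+0+0+0 mod 2 = 0
  c[10] = d·G[:,10] = (10111000000)·(00000010000) mod 2 = 0+0+0+0+0+0+0+0+0+0+0 mod 2 = 0
  c[11] = d·G[:,11] = (10111000000)·(00000001000) mod 2 = 0+0+0+0+0+0+0+0+0+0+0 mod 2 = 0
  c[12] = d·G[:,12] = (10111000000)·(00000000100) mod 2 = 0+0+0+0+0+0+0+0+0+0+0 mod 2 = 0
  c[13] = d·G[:,13] = (10111000000)·(00000000010) mod 2 = 0+0+0+0+0+0+0+0+0+0+0 mod 2 = 0
  c[14] = d·G[:,14] = (10111000000)·(00000000001) mod 2 = 0+0+0+0+0+0+0+0+0+0+0 mod 2 = 0
Codeword = 111001111000000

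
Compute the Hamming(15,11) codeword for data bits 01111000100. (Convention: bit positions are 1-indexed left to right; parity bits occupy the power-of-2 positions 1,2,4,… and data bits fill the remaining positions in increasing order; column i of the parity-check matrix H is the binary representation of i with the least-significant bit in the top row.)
Codeword c = d · G (mod 2), d = 01111000100:
  c[0] = d·G[:,0] = (01111000100)·(11011010101) mod 2 = 0+1+0+1+1+0+0+0+1+0+0 mod 2 = 0
  c[1] = d·G[:,1] = (01111000100)·(10110110011) mod 2 = 0+0+1+1+0+0+0+0+0+0+0 mod 2 = 0
  c[2] = d·G[:,2] = (01111000100)·(10000000000) mod 2 = 0+0+0+0+0+0+0+0+0+0+0 mod 2 = 0
  c[3] = d·G[:,3] = (01111000100)·(01110001111) mod 2 = 0+1+1+1+0+0+0+0+1+0+0 mod 2 = 0
  c[4] = d·G[:,4] = (01111000100)·(01000000000) mod 2 = 0+1+0+0+0+0+0+0+0+0+0 mod 2 = 1
  c[5] = d·G[:,5] = (01111000100)·(00100000000) mod 2 = 0+0+1+0+0+0+0+0+0+0+0 mod 2 = 1
  c[6] = d·G[:,6] = (01111000100)·(00010000000) mod 2 = 0+0+0+1+0+0+0+0+0+0+0 mod 2 = 1
  c[7] = d·G[:,7] = (01111000100)·(00001111111) mod 2 = 0+0+0+0+1+0+0+0+1+0+0 mod 2 = 0
  c[8] = d·G[:,8] = (01111000100)·(00001000000) mod 2 = 0+0+0+0+1+0+0+0+0+0+0 mod 2 = 1
  c[9] = d·G[:,9] = (01111000100)·(00000100000) mod 2 = 0+0+0+0+0+0+0+0+0+0+0 mod 2 = 0
  c[10] = d·G[:,10] = (01111000100)·(00000010000) mod 2 = 0+0+0+0+0+0+0+0+0+0+0 mod 2 = 0
  c[11] = d·G[:,11] = (01111000100)·(00000001000) mod 2 = 0+0+0+0+0+0+0+0+0+0+0 mod 2 = 0
  c[12] = d·G[:,12] = (01111000100)·(00000000100) mod 2 = 0+0+0+0+0+0+0+0+1+0+0 mod 2 = 1
  c[13] = d·G[:,13] = (01111000100)·(00000000010) mod 2 = 0+0+0+0+0+0+0+0+0+0+0 mod 2 = 0
  c[14] = d·G[:,14] = (01111000100)·(00000000001) mod 2 = 0+0+0+0+0+0+0+0+0+0+0 mod 2 = 0
Codeword = 000011101000100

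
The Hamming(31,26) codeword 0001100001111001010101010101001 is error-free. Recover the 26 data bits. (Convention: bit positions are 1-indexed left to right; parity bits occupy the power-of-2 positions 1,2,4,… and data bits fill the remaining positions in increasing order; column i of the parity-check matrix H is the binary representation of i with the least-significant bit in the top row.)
Parity bits occupy power-of-2 positions; data bits are at positions {3,5,6,7,9,10,11,12,13,14,15,17,18,19,20,21,22,23,24,25,26,27,28,29,30,31} (1-indexed).
Extract: c[3]=0 c[5]=1 c[6]=0 c[7]=0 c[9]=0 c[10]=1 c[11]=1 c[12]=1 c[13]=1 c[14]=0 c[15]=0 c[17]=0 c[18]=1 c[19]=0 c[20]=1 c[21]=0 c[22]=1 c[23]=0 c[24]=1 c[25]=0 c[26]=1 c[27]=0 c[28]=1 c[29]=0 c[30]=0 c[31]=1
Data = 01000111100010101010101001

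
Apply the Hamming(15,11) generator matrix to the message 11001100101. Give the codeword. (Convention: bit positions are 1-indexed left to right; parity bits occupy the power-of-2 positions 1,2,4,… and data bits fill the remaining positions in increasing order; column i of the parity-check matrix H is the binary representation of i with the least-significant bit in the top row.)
Codeword c = d · G (mod 2), d = 11001100101:
  c[0] = d·G[:,0] = (11001100101)·(11011010101) mod 2 = 1+1+0+0+1+0+0+0+1+0+1 mod 2 = 1
  c[1] = d·G[:,1] = (11001100101)·(10110110011) mod 2 = 1+0+0+0+0+1+0+0+0+0+1 mod 2 = 1
  c[2] = d·G[:,2] = (11001100101)·(10000000000) mod 2 = 1+0+0+0+0+0+0+0+0+0+0 mod 2 = 1
  c[3] = d·G[:,3] = (11001100101)·(01110001111) mod 2 = 0+1+0+0+0+0+0+0+1+0+1 mod 2 = 1
  c[4] = d·G[:,4] = (11001100101)·(01000000000) mod 2 = 0+1+0+0+0+0+0+0+0+0+0 mod 2 = 1
  c[5] = d·G[:,5] = (11001100101)·(00100000000) mod 2 = 0+0+0+0+0+0+0+0+0+0+0 mod 2 = 0
  c[6] = d·G[:,6] = (11001100101)·(00010000000) mod 2 = 0+0+0+0+0+0+0+0+0+0+0 mod 2 = 0
  c[7] = d·G[:,7] = (11001100101)·(00001111111) mod 2 = 0+0+0+0+1+1+0+0+1+0+1 mod 2 = 0
  c[8] = d·G[:,8] = (11001100101)·(00001000000) mod 2 = 0+0+0+0+1+0+0+0+0+0+0 mod 2 = 1
  c[9] = d·G[:,9] = (11001100101)·(00000100000) mod 2 = 0+0+0+0+0+1+0+0+0+0+0 mod 2 = 1
  c[10] = d·G[:,10] = (11001100101)·(00000010000) mod 2 = 0+0+0+0+0+0+0+0+0+0+0 mod 2 = 0
  c[11] = d·G[:,11] = (11001100101)·(00000001000) mod 2 = 0+0+0+0+0+0+0+0+0+0+0 mod 2 = 0
  c[12] = d·G[:,12] = (11001100101)·(00000000100) mod 2 = 0+0+0+0+0+0+0+0+1+0+0 mod 2 = 1
  c[13] = d·G[:,13] = (11001100101)·(00000000010) mod 2 = 0+0+0+0+0+0+0+0+0+0+0 mod 2 = 0
  c[14] = d·G[:,14] = (11001100101)·(00000000001) mod 2 = 0+0+0+0+0+0+0+0+0+0+1 mod 2 = 1
Codeword = 111110001100101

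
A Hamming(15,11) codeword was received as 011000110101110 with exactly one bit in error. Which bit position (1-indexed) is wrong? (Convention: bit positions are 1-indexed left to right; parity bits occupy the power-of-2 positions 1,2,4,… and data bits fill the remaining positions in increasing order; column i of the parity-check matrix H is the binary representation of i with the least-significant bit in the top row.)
Syndrome s = H · r^T (mod 2), r = 011000110101110:
  s[0] = (101010101010101)·(011000110101110) mod 2 = 0+0+1+0+0+0+1+0+0+0+0+0+1+0+0 mod 2 = 1
  s[1] = (011001100110011)·(011000110101110) mod 2 = 0+1+1+0+0+0+1+0+0+1+0+0+0+1+0 mod 2 = 1
  s[2] = (000111100001111)·(011000110101110) mod 2 = 0+0+0+0+0+0+1+0+0+0+0+1+1+1+0 mod 2 = 0
  s[3] = (000000011111111)·(011000110101110) mod 2 = 0+0+0+0+0+0+0+1+0+1+0+1+1+1+0 mod 2 = 1
Syndrome = 1101
Column i of H is the binary representation of i, so the syndrome is the binary index of the flipped bit.
Read s = 1101 with s[0] as LSB: 1·2^0 + 1·2^1 + 0·2^2 + 1·2^3 = 11.
Error is at bit position 11.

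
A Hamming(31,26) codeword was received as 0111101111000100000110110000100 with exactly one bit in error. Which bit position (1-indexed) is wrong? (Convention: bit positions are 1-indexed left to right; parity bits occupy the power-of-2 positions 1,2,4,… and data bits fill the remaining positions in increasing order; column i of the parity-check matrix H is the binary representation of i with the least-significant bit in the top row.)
Syndrome s = H · r^T (mod 2), r = 0111101111000100000110110000100:
  s[0] = (1010101010101010101010101010101)·(0111101111000100000110110000100) mod 2 = 0+0+1+0+1+0+1+0+1+0+0+0+0+0+0+0+0+0+0+0+1+0+1+0+0+0+0+0+1+0+0 mod 2 = 1
  s[1] = (0110011001100110011001100110011)·(0111101111000100000110110000100) mod 2 = 0+1+1+0+0+0+1+0+0+1+0+0+0+1+0+0+0+0+0+0+0+0+1+0+0+0+0+0+0+0+0 mod 2 = 0
  s[2] = (0001111000011110000111100001111)·(0111101111000100000110110000100) mod 2 = 0+0+0+1+1+0+1+0+0+0+0+0+0+1+0+0+0+0+0+1+1+0+1+0+0+0+0+0+1+0+0 mod 2 = 0
  s[3] = (0000000111111110000000011111111)·(0111101111000100000110110000100) mod 2 = 0+0+0+0+0+0+0+1+1+1+0+0+0+1+0+0+0+0+0+0+0+0+0+1+0+0+0+0+1+0+0 mod 2 = 0
  s[4] = (0000000000000001111111111111111)·(0111101111000100000110110000100) mod 2 = 0+0+0+0+0+0+0+0+0+0+0+0+0+0+0+0+0+0+0+1+1+0+1+1+0+0+0+0+1+0+0 mod 2 = 1
Syndrome = 10001
Column i of H is the binary representation of i, so the syndrome is the binary index of the flipped bit.
Read s = 10001 with s[0] as LSB: 1·2^0 + 0·2^1 + 0·2^2 + 0·2^3 + 1·2^4 = 17.
Error is at bit position 17.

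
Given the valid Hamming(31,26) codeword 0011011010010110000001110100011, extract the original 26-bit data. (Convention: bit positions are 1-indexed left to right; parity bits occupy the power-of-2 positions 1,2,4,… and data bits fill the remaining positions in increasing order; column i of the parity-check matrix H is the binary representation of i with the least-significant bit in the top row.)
Parity bits occupy power-of-2 positions; data bits are at positions {3,5,6,7,9,10,11,12,13,14,15,17,18,19,20,21,22,23,24,25,26,27,28,29,30,31} (1-indexed).
Extract: c[3]=1 c[5]=0 c[6]=1 c[7]=1 c[9]=1 c[10]=0 c[11]=0 c[12]=1 c[13]=0 c[14]=1 c[15]=1 c[17]=0 c[18]=0 c[19]=0 c[20]=0 c[21]=0 c[22]=1 c[23]=1 c[24]=1 c[25]=0 c[26]=1 c[27]=0 c[28]=0 c[29]=0 c[30]=1 c[31]=1
Data = 10111001011000001110100011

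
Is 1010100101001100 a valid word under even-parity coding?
Sum of all bits: 1+0+1+0+1+0+0+1+0+1+0+0+1+1+0+0 = 7; 7 mod 2 = 1. Result is 1 → parity error detected.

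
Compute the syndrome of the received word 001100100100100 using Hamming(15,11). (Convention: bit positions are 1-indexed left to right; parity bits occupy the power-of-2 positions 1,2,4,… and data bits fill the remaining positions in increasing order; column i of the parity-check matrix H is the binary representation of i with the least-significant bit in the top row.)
Syndrome s = H · r^T (mod 2), r = 001100100100100:
  s[0] = (101010101010101)·(001100100100100) mod 2 = 0+0+1+0+0+0+1+0+0+0+0+0+1+0+0 mod 2 = 1
  s[1] = (011001100110011)·(001100100100100) mod 2 = 0+0+1+0+0+0+1+0+0+1+0+0+0+0+0 mod 2 = 1
  s[2] = (000111100001111)·(001100100100100) mod 2 = 0+0+0+1+0+0+1+0+0+0+0+0+1+0+0 mod 2 = 1
  s[3] = (000000011111111)·(001100100100100) mod 2 = 0+0+0+0+0+0+0+0+0+1+0+0+1+0+0 mod 2 = 0
Syndrome = 1110
Non-zero syndrome: error at position 7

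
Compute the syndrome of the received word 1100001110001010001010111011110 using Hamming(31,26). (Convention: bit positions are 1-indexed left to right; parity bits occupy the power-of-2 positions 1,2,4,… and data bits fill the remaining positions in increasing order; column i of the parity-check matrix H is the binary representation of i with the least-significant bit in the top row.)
Syndrome s = H · r^T (mod 2), r = 1100001110001010001010111011110:
  s[0] = (1010101010101010101010101010101)·(1100001110001010001010111011110) mod 2 = 1+0+0+0+0+0+1+0+1+0+0+0+1+0+1+0+0+0+1+0+1+0+1+0+1+0+1+0+1+0+0 mod 2 = 1
  s[1] = (0110011001100110011001100110011)·(1100001110001010001010111011110) mod 2 = 0+1+0+0+0+0+1+0+0+0+0+0+0+0+1+0+0+0+1+0+0+0+1+0+0+0+1+0+0+1+0 mod 2 = 1
  s[2] = (0001111000011110000111100001111)·(1100001110001010001010111011110) mod 2 = 0+0+0+0+0+0+1+0+0+0+0+0+1+0+1+0+0+0+0+0+1+0+1+0+0+0+0+1+1+1+0 mod 2 = 0
  s[3] = (0000000111111110000000011111111)·(1100001110001010001010111011110) mod 2 = 0+0+0+0+0+0+0+1+1+0+0+0+1+0+1+0+0+0+0+0+0+0+0+1+1+0+1+1+1+1+0 mod 2 = 0
  s[4] = (0000000000000001111111111111111)·(1100001110001010001010111011110) mod 2 = 0+0+0+0+0+0+0+0+0+0+0+0+0+0+0+0+0+0+1+0+1+0+1+1+1+0+1+1+1+1+0 mod 2 = 1
Syndrome = 11001
Non-zero syndrome: error at position 19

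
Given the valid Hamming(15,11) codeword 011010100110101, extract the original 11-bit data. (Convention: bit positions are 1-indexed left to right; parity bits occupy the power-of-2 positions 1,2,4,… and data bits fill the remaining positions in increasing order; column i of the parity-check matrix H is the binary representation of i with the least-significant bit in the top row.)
Parity bits occupy power-of-2 positions; data bits are at positions {3,5,6,7,9,10,11,12,13,14,15} (1-indexed).
Extract: c[3]=1 c[5]=1 c[6]=0 c[7]=1 c[9]=0 c[10]=1 c[11]=1 c[12]=0 c[13]=1 c[14]=0 c[15]=1
Data = 11010110101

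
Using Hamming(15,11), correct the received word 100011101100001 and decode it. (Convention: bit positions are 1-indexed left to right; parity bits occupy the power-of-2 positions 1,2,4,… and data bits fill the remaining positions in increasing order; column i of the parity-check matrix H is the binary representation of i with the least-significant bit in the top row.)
Syndrome s = H · r^T (mod 2), r = 100011101100001:
  s[0] = (101010101010101)·(100011101100001) mod 2 = 1+0+0+0+1+0+1+0+1+0+0+0+0+0+1 mod 2 = 1
  s[1] = (011001100110011)·(100011101100001) mod 2 = 0+0+0+0+0+1+1+0+0+1+0+0+0+0+1 mod 2 = 0
  s[2] = (000111100001111)·(100011101100001) mod 2 = 0+0+0+0+1+1+1+0+0+0+0+0+0+0+1 mod 2 = 0
  s[3] = (000000011111111)·(100011101100001) mod 2 = 0+0+0+0+0+0+0+0+1+1+0+0+0+0+1 mod 2 = 1
Syndrome = 1001
Column 9 of H equals this syndrome → error at bit 9 (1-indexed).
Flip bit 9: 100011101100001 → 100011100100001
Extract data bits at positions {3,5,6,7,9,10,11,12,13,14,15}: 01110100001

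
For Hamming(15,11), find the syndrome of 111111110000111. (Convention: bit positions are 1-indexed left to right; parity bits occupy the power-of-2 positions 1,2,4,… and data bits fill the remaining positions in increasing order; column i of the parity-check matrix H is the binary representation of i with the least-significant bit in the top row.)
Syndrome s = H · r^T (mod 2), r = 111111110000111:
  s[0] = (101010101010101)·(111111110000111) mod 2 = 1+0+1+0+1+0+1+0+0+0+0+0+1+0+1 mod 2 = 0
  s[1] = (011001100110011)·(111111110000111) mod 2 = 0+1+1+0+0+1+1+0+0+0+0+0+0+1+1 mod 2 = 0
  s[2] = (000111100001111)·(111111110000111) mod 2 = 0+0+0+1+1+1+1+0+0+0+0+0+1+1+1 mod 2 = 1
  s[3] = (000000011111111)·(111111110000111) mod 2 = 0+0+0+0+0+0+0+1+0+0+0+0+1+1+1 mod 2 = 0
Syndrome = 0010
Non-zero syndrome: error at position 4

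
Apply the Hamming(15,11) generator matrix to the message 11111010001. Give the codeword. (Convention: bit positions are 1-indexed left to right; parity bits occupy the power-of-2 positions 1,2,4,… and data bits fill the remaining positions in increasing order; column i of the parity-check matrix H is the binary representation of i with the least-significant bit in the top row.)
Codeword c = d · G (mod 2), d = 11111010001:
  c[0] = d·G[:,0] = (11111010001)·(11011010101) mod 2 = 1+1+0+1+1+0+1+0+0+0+1 mod 2 = 0
  c[1] = d·G[:,1] = (11111010001)·(10110110011) mod 2 = 1+0+1+1+0+0+1+0+0+0+1 mod 2 = 1
  c[2] = d·G[:,2] = (11111010001)·(10000000000) mod 2 = 1+0+0+0+0+0+0+0+0+0+0 mod 2 = 1
  c[3] = d·G[:,3] = (11111010001)·(01110001111) mod 2 = 0+1+1+1+0+0+0+0+0+0+1 mod 2 = 0
  c[4] = d·G[:,4] = (11111010001)·(01000000000) mod 2 = 0+1+0+0+0+0+0+0+0+0+0 mod 2 = 1
  c[5] = d·G[:,5] = (11111010001)·(00100000000) mod 2 = 0+0+1+0+0+0+0+0+0+0+0 mod 2 = 1
  c[6] = d·G[:,6] = (11111010001)·(00010000000) mod 2 = 0+0+0+1+0+0+0+0+0+0+0 mod 2 = 1
  c[7] = d·G[:,7] = (11111010001)·(00001111111) mod 2 = 0+0+0+0+1+0+1+0+0+0+1 mod 2 = 1
  c[8] = d·G[:,8] = (11111010001)·(00001000000) mod 2 = 0+0+0+0+1+0+0+0+0+0+0 mod 2 = 1
  c[9] = d·G[:,9] = (11111010001)·(00000100000) mod 2 = 0+0+0+0+0+0+0+0+0+0+0 mod 2 = 0
  c[10] = d·G[:,10] = (11111010001)·(00000010000) mod 2 = 0+0+0+0+0+0+1+0+0+0+0 mod 2 = 1
  c[11] = d·G[:,11] = (11111010001)·(00000001000) mod 2 = 0+0+0+0+0+0+0+0+0+0+0 mod 2 = 0
  c[12] = d·G[:,12] = (11111010001)·(00000000100) mod 2 = 0+0+0+0+0+0+0+0+0+0+0 mod 2 = 0
  c[13] = d·G[:,13] = (11111010001)·(00000000010) mod 2 = 0+0+0+0+0+0+0+0+0+0+0 mod 2 = 0
  c[14] = d·G[:,14] = (11111010001)·(00000000001) mod 2 = 0+0+0+0+0+0+0+0+0+0+1 mod 2 = 1
Codeword = 011011111010001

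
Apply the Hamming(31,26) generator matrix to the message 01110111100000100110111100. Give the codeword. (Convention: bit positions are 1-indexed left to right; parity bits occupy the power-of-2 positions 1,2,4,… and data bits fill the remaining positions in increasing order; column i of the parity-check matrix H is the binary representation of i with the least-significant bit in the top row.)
Codeword c = d · G (mod 2), d = 01110111100000100110111100:
  c[0] = d·G[:,0] = (01110111100000100110111100)·(11011010101101010101010101) mod 2 = 0+1+0+1+0+0+1+0+1+0+0+0+0+0+0+0+0+1+0+0+0+1+0+1+0+0 mod 2 = 1
  c[1] = d·G[:,1] = (01110111100000100110111100)·(10110110011011001100110011) mod 2 = 0+0+1+1+0+1+1+0+0+0+0+0+0+0+0+0+0+1+0+0+1+1+0+0+0+0 mod 2 = 1
  c[2] = d·G[:,2] = (01110111100000100110111100)·(10000000000000000000000000) mod 2 = 0+0+0+0+0+0+0+0+0+0+0+0+0+0+0+0+0+0+0+0+0+0+0+0+0+0 mod 2 = 0
  c[3] = d·G[:,3] = (01110111100000100110111100)·(01110001111000111100001111) mod 2 = 0+1+1+1+0+0+0+1+1+0+0+0+0+0+1+0+0+1+0+0+0+0+1+1+0+0 mod 2 = 1
  c[4] = d·G[:,4] = (01110111100000100110111100)·(01000000000000000000000000) mod 2 = 0+1+0+0+0+0+0+0+0+0+0+0+0+0+0+0+0+0+0+0+0+0+0+0+0+0 mod 2 = 1
  c[5] = d·G[:,5] = (01110111100000100110111100)·(00100000000000000000000000) mod 2 = 0+0+1+0+0+0+0+0+0+0+0+0+0+0+0+0+0+0+0+0+0+0+0+0+0+0 mod 2 = 1
  c[6] = d·G[:,6] = (01110111100000100110111100)·(00010000000000000000000000) mod 2 = 0+0+0+1+0+0+0+0+0+0+0+0+0+0+0+0+0+0+0+0+0+0+0+0+0+0 mod 2 = 1
  c[7] = d·G[:,7] = (01110111100000100110111100)·(00001111111000000011111111) mod 2 = 0+0+0+0+0+1+1+1+1+0+0+0+0+0+0+0+0+0+1+0+1+1+1+1+0+0 mod 2 = 1
  c[8] = d·G[:,8] = (01110111100000100110111100)·(00001000000000000000000000) mod 2 = 0+0+0+0+0+0+0+0+0+0+0+0+0+0+0+0+0+0+0+0+0+0+0+0+0+0 mod 2 = 0
  c[9] = d·G[:,9] = (01110111100000100110111100)·(00000100000000000000000000) mod 2 = 0+0+0+0+0+1+0+0+0+0+0+0+0+0+0+0+0+0+0+0+0+0+0+0+0+0 mod 2 = 1
  c[10] = d·G[:,10] = (01110111100000100110111100)·(00000010000000000000000000) mod 2 = 0+0+0+0+0+0+1+0+0+0+0+0+0+0+0+0+0+0+0+0+0+0+0+0+0+0 mod 2 = 1
  c[11] = d·G[:,11] = (01110111100000100110111100)·(00000001000000000000000000) mod 2 = 0+0+0+0+0+0+0+1+0+0+0+0+0+0+0+0+0+0+0+0+0+0+0+0+0+0 mod 2 = 1
  c[12] = d·G[:,12] = (01110111100000100110111100)·(00000000100000000000000000) mod 2 = 0+0+0+0+0+0+0+0+1+0+0+0+0+0+0+0+0+0+0+0+0+0+0+0+0+0 mod 2 = 1
  c[13] = d·G[:,13] = (01110111100000100110111100)·(00000000010000000000000000) mod 2 = 0+0+0+0+0+0+0+0+0+0+0+0+0+0+0+0+0+0+0+0+0+0+0+0+0+0 mod 2 = 0
  c[14] = d·G[:,14] = (01110111100000100110111100)·(00000000001000000000000000) mod 2 = 0+0+0+0+0+0+0+0+0+0+0+0+0+0+0+0+0+0+0+0+0+0+0+0+0+0 mod 2 = 0
  c[15] = d·G[:,15] = (01110111100000100110111100)·(00000000000111111111111111) mod 2 = 0+0+0+0+0+0+0+0+0+0+0+0+0+0+1+0+0+1+1+0+1+1+1+1+0+0 mod 2 = 1
  c[16] = d·G[:,16] = (01110111100000100110111100)·(00000000000100000000000000) mod 2 = 0+0+0+0+0+0+0+0+0+0+0+0+0+0+0+0+0+0+0+0+0+0+0+0+0+0 mod 2 = 0
  c[17] = d·G[:,17] = (01110111100000100110111100)·(00000000000010000000000000) mod 2 = 0+0+0+0+0+0+0+0+0+0+0+0+0+0+0+0+0+0+0+0+0+0+0+0+0+0 mod 2 = 0
  c[18] = d·G[:,18] = (01110111100000100110111100)·(00000000000001000000000000) mod 2 = 0+0+0+0+0+0+0+0+0+0+0+0+0+0+0+0+0+0+0+0+0+0+0+0+0+0 mod 2 = 0
  c[19] = d·G[:,19] = (01110111100000100110111100)·(00000000000000100000000000) mod 2 = 0+0+0+0+0+0+0+0+0+0+0+0+0+0+1+0+0+0+0+0+0+0+0+0+0+0 mod 2 = 1
  c[20] = d·G[:,20] = (01110111100000100110111100)·(00000000000000010000000000) mod 2 = 0+0+0+0+0+0+0+0+0+0+0+0+0+0+0+0+0+0+0+0+0+0+0+0+0+0 mod 2 = 0
  c[21] = d·G[:,21] = (01110111100000100110111100)·(00000000000000001000000000) mod 2 = 0+0+0+0+0+0+0+0+0+0+0+0+0+0+0+0+0+0+0+0+0+0+0+0+0+0 mod 2 = 0
  c[22] = d·G[:,22] = (01110111100000100110111100)·(00000000000000000100000000) mod 2 = 0+0+0+0+0+0+0+0+0+0+0+0+0+0+0+0+0+1+0+0+0+0+0+0+0+0 mod 2 = 1
  c[23] = d·G[:,23] = (01110111100000100110111100)·(00000000000000000010000000) mod 2 = 0+0+0+0+0+0+0+0+0+0+0+0+0+0+0+0+0+0+1+0+0+0+0+0+0+0 mod 2 = 1
  c[24] = d·G[:,24] = (01110111100000100110111100)·(00000000000000000001000000) mod 2 = 0+0+0+0+0+0+0+0+0+0+0+0+0+0+0+0+0+0+0+0+0+0+0+0+0+0 mod 2 = 0
  c[25] = d·G[:,25] = (01110111100000100110111100)·(00000000000000000000100000) mod 2 = 0+0+0+0+0+0+0+0+0+0+0+0+0+0+0+0+0+0+0+0+1+0+0+0+0+0 mod 2 = 1
  c[26] = d·G[:,26] = (01110111100000100110111100)·(00000000000000000000010000) mod 2 = 0+0+0+0+0+0+0+0+0+0+0+0+0+0+0+0+0+0+0+0+0+1+0+0+0+0 mod 2 = 1
  c[27] = d·G[:,27] = (01110111100000100110111100)·(00000000000000000000001000) mod 2 = 0+0+0+0+0+0+0+0+0+0+0+0+0+0+0+0+0+0+0+0+0+0+1+0+0+0 mod 2 = 1
  c[28] = d·G[:,28] = (01110111100000100110111100)·(00000000000000000000000100) mod 2 = 0+0+0+0+0+0+0+0+0+0+0+0+0+0+0+0+0+0+0+0+0+0+0+1+0+0 mod 2 = 1
  c[29] = d·G[:,29] = (01110111100000100110111100)·(00000000000000000000000010) mod 2 = 0+0+0+0+0+0+0+0+0+0+0+0+0+0+0+0+0+0+0+0+0+0+0+0+0+0 mod 2 = 0
  c[30] = d·G[:,30] = (01110111100000100110111100)·(00000000000000000000000001) mod 2 = 0+0+0+0+0+0+0+0+0+0+0+0+0+0+0+0+0+0+0+0+0+0+0+0+0+0 mod 2 = 0
Codeword = 1101111101111001000100110111100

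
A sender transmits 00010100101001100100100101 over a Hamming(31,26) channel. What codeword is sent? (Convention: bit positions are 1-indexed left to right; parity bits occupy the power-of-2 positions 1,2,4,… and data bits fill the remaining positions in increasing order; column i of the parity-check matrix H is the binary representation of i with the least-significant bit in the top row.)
Codeword c = d · G (mod 2), d = 00010100101001100100100101:
  c[0] = d·G[:,0] = (00010100101001100100100101)·(11011010101101010101010101) mod 2 = 0+0+0+1+0+0+0+0+1+0+1+0+0+1+0+0+0+1+0+0+0+0+0+1+0+1 mod 2 = 1
  c[1] = d·G[:,1] = (00010100101001100100100101)·(10110110011011001100110011) mod 2 = 0+0+0+1+0+1+0+0+0+0+1+0+0+1+0+0+0+1+0+0+1+0+0+0+0+1 mod 2 = 1
  c[2] = d·G[:,2] = (00010100101001100100100101)·(10000000000000000000000000) mod 2 = 0+0+0+0+0+0+0+0+0+0+0+0+0+0+0+0+0+0+0+0+0+0+0+0+0+0 mod 2 = 0
  c[3] = d·G[:,3] = (00010100101001100100100101)·(01110001111000111100001111) mod 2 = 0+0+0+1+0+0+0+0+1+0+1+0+0+0+1+0+0+1+0+0+0+0+0+1+0+1 mod 2 = 1
  c[4] = d·G[:,4] = (00010100101001100100100101)·(01000000000000000000000000) mod 2 = 0+0+0+0+0+0+0+0+0+0+0+0+0+0+0+0+0+0+0+0+0+0+0+0+0+0 mod 2 = 0
  c[5] = d·G[:,5] = (00010100101001100100100101)·(00100000000000000000000000) mod 2 = 0+0+0+0+0+0+0+0+0+0+0+0+0+0+0+0+0+0+0+0+0+0+0+0+0+0 mod 2 = 0
  c[6] = d·G[:,6] = (00010100101001100100100101)·(00010000000000000000000000) mod 2 = 0+0+0+1+0+0+0+0+0+0+0+0+0+0+0+0+0+0+0+0+0+0+0+0+0+0 mod 2 = 1
  c[7] = d·G[:,7] = (00010100101001100100100101)·(00001111111000000011111111) mod 2 = 0+0+0+0+0+1+0+0+1+0+1+0+0+0+0+0+0+0+0+0+1+0+0+1+0+1 mod 2 = 0
  c[8] = d·G[:,8] = (00010100101001100100100101)·(00001000000000000000000000) mod 2 = 0+0+0+0+0+0+0+0+0+0+0+0+0+0+0+0+0+0+0+0+0+0+0+0+0+0 mod 2 = 0
  c[9] = d·G[:,9] = (00010100101001100100100101)·(00000100000000000000000000) mod 2 = 0+0+0+0+0+1+0+0+0+0+0+0+0+0+0+0+0+0+0+0+0+0+0+0+0+0 mod 2 = 1
  c[10] = d·G[:,10] = (00010100101001100100100101)·(00000010000000000000000000) mod 2 = 0+0+0+0+0+0+0+0+0+0+0+0+0+0+0+0+0+0+0+0+0+0+0+0+0+0 mod 2 = 0
  c[11] = d·G[:,11] = (00010100101001100100100101)·(00000001000000000000000000) mod 2 = 0+0+0+0+0+0+0+0+0+0+0+0+0+0+0+0+0+0+0+0+0+0+0+0+0+0 mod 2 = 0
  c[12] = d·G[:,12] = (00010100101001100100100101)·(00000000100000000000000000) mod 2 = 0+0+0+0+0+0+0+0+1+0+0+0+0+0+0+0+0+0+0+0+0+0+0+0+0+0 mod 2 = 1
  c[13] = d·G[:,13] = (00010100101001100100100101)·(00000000010000000000000000) mod 2 = 0+0+0+0+0+0+0+0+0+0+0+0+0+0+0+0+0+0+0+0+0+0+0+0+0+0 mod 2 = 0
  c[14] = d·G[:,14] = (00010100101001100100100101)·(00000000001000000000000000) mod 2 = 0+0+0+0+0+0+0+0+0+0+1+0+0+0+0+0+0+0+0+0+0+0+0+0+0+0 mod 2 = 1
  c[15] = d·G[:,15] = (00010100101001100100100101)·(00000000000111111111111111) mod 2 = 0+0+0+0+0+0+0+0+0+0+0+0+0+1+1+0+0+1+0+0+1+0+0+1+0+1 mod 2 = 0
  c[16] = d·G[:,16] = (00010100101001100100100101)·(00000000000100000000000000) mod 2 = 0+0+0+0+0+0+0+0+0+0+0+0+0+0+0+0+0+0+0+0+0+0+0+0+0+0 mod 2 = 0
  c[17] = d·G[:,17] = (00010100101001100100100101)·(00000000000010000000000000) mod 2 = 0+0+0+0+0+0+0+0+0+0+0+0+0+0+0+0+0+0+0+0+0+0+0+0+0+0 mod 2 = 0
  c[18] = d·G[:,18] = (00010100101001100100100101)·(00000000000001000000000000) mod 2 = 0+0+0+0+0+0+0+0+0+0+0+0+0+1+0+0+0+0+0+0+0+0+0+0+0+0 mod 2 = 1
  c[19] = d·G[:,19] = (00010100101001100100100101)·(00000000000000100000000000) mod 2 = 0+0+0+0+0+0+0+0+0+0+0+0+0+0+1+0+0+0+0+0+0+0+0+0+0+0 mod 2 = 1
  c[20] = d·G[:,20] = (00010100101001100100100101)·(00000000000000010000000000) mod 2 = 0+0+0+0+0+0+0+0+0+0+0+0+0+0+0+0+0+0+0+0+0+0+0+0+0+0 mod 2 = 0
  c[21] = d·G[:,21] = (00010100101001100100100101)·(00000000000000001000000000) mod 2 = 0+0+0+0+0+0+0+0+0+0+0+0+0+0+0+0+0+0+0+0+0+0+0+0+0+0 mod 2 = 0
  c[22] = d·G[:,22] = (00010100101001100100100101)·(00000000000000000100000000) mod 2 = 0+0+0+0+0+0+0+0+0+0+0+0+0+0+0+0+0+1+0+0+0+0+0+0+0+0 mod 2 = 1
  c[23] = d·G[:,23] = (00010100101001100100100101)·(00000000000000000010000000) mod 2 = 0+0+0+0+0+0+0+0+0+0+0+0+0+0+0+0+0+0+0+0+0+0+0+0+0+0 mod 2 = 0
  c[24] = d·G[:,24] = (00010100101001100100100101)·(00000000000000000001000000) mod 2 = 0+0+0+0+0+0+0+0+0+0+0+0+0+0+0+0+0+0+0+0+0+0+0+0+0+0 mod 2 = 0
  c[25] = d·G[:,25] = (00010100101001100100100101)·(00000000000000000000100000) mod 2 = 0+0+0+0+0+0+0+0+0+0+0+0+0+0+0+0+0+0+0+0+1+0+0+0+0+0 mod 2 = 1
  c[26] = d·G[:,26] = (00010100101001100100100101)·(00000000000000000000010000) mod 2 = 0+0+0+0+0+0+0+0+0+0+0+0+0+0+0+0+0+0+0+0+0+0+0+0+0+0 mod 2 = 0
  c[27] = d·G[:,27] = (00010100101001100100100101)·(00000000000000000000001000) mod 2 = 0+0+0+0+0+0+0+0+0+0+0+0+0+0+0+0+0+0+0+0+0+0+0+0+0+0 mod 2 = 0
  c[28] = d·G[:,28] = (00010100101001100100100101)·(00000000000000000000000100) mod 2 = 0+0+0+0+0+0+0+0+0+0+0+0+0+0+0+0+0+0+0+0+0+0+0+1+0+0 mod 2 = 1
  c[29] = d·G[:,29] = (00010100101001100100100101)·(00000000000000000000000010) mod 2 = 0+0+0+0+0+0+0+0+0+0+0+0+0+0+0+0+0+0+0+0+0+0+0+0+0+0 mod 2 = 0
  c[30] = d·G[:,30] = (00010100101001100100100101)·(00000000000000000000000001) mod 2 = 0+0+0+0+0+0+0+0+0+0+0+0+0+0+0+0+0+0+0+0+0+0+0+0+0+1 mod 2 = 1
Codeword = 1101001001001010001100100100101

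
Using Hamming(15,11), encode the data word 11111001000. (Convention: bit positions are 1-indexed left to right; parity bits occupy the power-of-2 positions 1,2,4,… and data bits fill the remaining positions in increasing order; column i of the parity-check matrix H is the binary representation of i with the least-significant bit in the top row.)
Codeword c = d · G (mod 2), d = 11111001000:
  c[0] = d·G[:,0] = (11111001000)·(11011010101) mod 2 = 1+1+0+1+1+0+0+0+0+0+0 mod 2 = 0
  c[1] = d·G[:,1] = (11111001000)·(10110110011) mod 2 = 1+0+1+1+0+0+0+0+0+0+0 mod 2 = 1
  c[2] = d·G[:,2] = (11111001000)·(10000000000) mod 2 = 1+0+0+0+0+0+0+0+0+0+0 mod 2 = 1
  c[3] = d·G[:,3] = (11111001000)·(01110001111) mod 2 = 0+1+1+1+0+0+0+1+0+0+0 mod 2 = 0
  c[4] = d·G[:,4] = (11111001000)·(01000000000) mod 2 = 0+1+0+0+0+0+0+0+0+0+0 mod 2 = 1
  c[5] = d·G[:,5] = (11111001000)·(00100000000) mod 2 = 0+0+1+0+0+0+0+0+0+0+0 mod 2 = 1
  c[6] = d·G[:,6] = (11111001000)·(00010000000) mod 2 = 0+0+0+1+0+0+0+0+0+0+0 mod 2 = 1
  c[7] = d·G[:,7] = (11111001000)·(00001111111) mod 2 = 0+0+0+0+1+0+0+1+0+0+0 mod 2 = 0
  c[8] = d·G[:,8] = (11111001000)·(00001000000) mod 2 = 0+0+0+0+1+0+0+0+0+0+0 mod 2 = 1
  c[9] = d·G[:,9] = (11111001000)·(00000100000) mod 2 = 0+0+0+0+0+0+0+0+0+0+0 mod 2 = 0
  c[10] = d·G[:,10] = (11111001000)·(00000010000) mod 2 = 0+0+0+0+0+0+0+0+0+0+0 mod 2 = 0
  c[11] = d·G[:,11] = (11111001000)·(00000001000) mod 2 = 0+0+0+0+0+0+0+1+0+0+0 mod 2 = 1
  c[12] = d·G[:,12] = (11111001000)·(00000000100) mod 2 = 0+0+0+0+0+0+0+0+0+0+0 mod 2 = 0
  c[13] = d·G[:,13] = (11111001000)·(00000000010) mod 2 = 0+0+0+0+0+0+0+0+0+0+0 mod 2 = 0
  c[14] = d·G[:,14] = (11111001000)·(00000000001) mod 2 = 0+0+0+0+0+0+0+0+0+0+0 mod 2 = 0
Codeword = 011011101001000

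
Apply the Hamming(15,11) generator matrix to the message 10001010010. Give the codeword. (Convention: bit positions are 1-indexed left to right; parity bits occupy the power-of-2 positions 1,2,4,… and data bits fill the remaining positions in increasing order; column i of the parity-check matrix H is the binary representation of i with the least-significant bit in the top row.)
Codeword c = d · G (mod 2), d = 10001010010:
  c[0] = d·G[:,0] = (10001010010)·(11011010101) mod 2 = 1+0+0+0+1+0+1+0+0+0+0 mod 2 = 1
  c[1] = d·G[:,1] = (10001010010)·(10110110011) mod 2 = 1+0+0+0+0+0+1+0+0+1+0 mod 2 = 1
  c[2] = d·G[:,2] = (10001010010)·(10000000000) mod 2 = 1+0+0+0+0+0+0+0+0+0+0 mod 2 = 1
  c[3] = d·G[:,3] = (10001010010)·(01110001111) mod 2 = 0+0+0+0+0+0+0+0+0+1+0 mod 2 = 1
  c[4] = d·G[:,4] = (10001010010)·(01000000000) mod 2 = 0+0+0+0+0+0+0+0+0+0+0 mod 2 = 0
  c[5] = d·G[:,5] = (10001010010)·(00100000000) mod 2 = 0+0+0+0+0+0+0+0+0+0+0 mod 2 = 0
  c[6] = d·G[:,6] = (10001010010)·(00010000000) mod 2 = 0+0+0+0+0+0+0+0+0+0+0 mod 2 = 0
  c[7] = d·G[:,7] = (10001010010)·(00001111111) mod 2 = 0+0+0+0+1+0+1+0+0+1+0 mod 2 = 1
  c[8] = d·G[:,8] = (10001010010)·(00001000000) mod 2 = 0+0+0+0+1+0+0+0+0+0+0 mod 2 = 1
  c[9] = d·G[:,9] = (10001010010)·(00000100000) mod 2 = 0+0+0+0+0+0+0+0+0+0+0 mod 2 = 0
  c[10] = d·G[:,10] = (10001010010)·(00000010000) mod 2 = 0+0+0+0+0+0+1+0+0+0+0 mod 2 = 1
  c[11] = d·G[:,11] = (10001010010)·(00000001000) mod 2 = 0+0+0+0+0+0+0+0+0+0+0 mod 2 = 0
  c[12] = d·G[:,12] = (10001010010)·(00000000100) mod 2 = 0+0+0+0+0+0+0+0+0+0+0 mod 2 = 0
  c[13] = d·G[:,13] = (10001010010)·(00000000010) mod 2 = 0+0+0+0+0+0+0+0+0+1+0 mod 2 = 1
  c[14] = d·G[:,14] = (10001010010)·(00000000001) mod 2 = 0+0+0+0+0+0+0+0+0+0+0 mod 2 = 0
Codeword = 111100011010010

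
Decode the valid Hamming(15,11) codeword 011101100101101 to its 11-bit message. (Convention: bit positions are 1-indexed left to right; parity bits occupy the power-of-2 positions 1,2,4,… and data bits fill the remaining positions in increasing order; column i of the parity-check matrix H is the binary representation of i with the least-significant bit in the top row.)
Parity bits occupy power-of-2 positions; data bits are at positions {3,5,6,7,9,10,11,12,13,14,15} (1-indexed).
Extract: c[3]=1 c[5]=0 c[6]=1 c[7]=1 c[9]=0 c[10]=1 c[11]=0 c[12]=1 c[13]=1 c[14]=0 c[15]=1
Data = 10110101101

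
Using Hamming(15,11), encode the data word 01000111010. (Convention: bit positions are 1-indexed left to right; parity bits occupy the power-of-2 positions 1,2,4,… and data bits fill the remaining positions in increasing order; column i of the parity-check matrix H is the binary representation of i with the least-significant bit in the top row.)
Codeword c = d · G (mod 2), d = 01000111010:
  c[0] = d·G[:,0] = (01000111010)·(11011010101) mod 2 = 0+1+0+0+0+0+1+0+0+0+0 mod 2 = 0
  c[1] = d·G[:,1] = (01000111010)·(10110110011) mod 2 = 0+0+0+0+0+1+1+0+0+1+0 mod 2 = 1
  c[2] = d·G[:,2] = (01000111010)·(10000000000) mod 2 = 0+0+0+0+0+0+0+0+0+0+0 mod 2 = 0
  c[3] = d·G[:,3] = (01000111010)·(01110001111) mod 2 = 0+1+0+0+0+0+0+1+0+1+0 mod 2 = 1
  c[4] = d·G[:,4] = (01000111010)·(01000000000) mod 2 = 0+1+0+0+0+0+0+0+0+0+0 mod 2 = 1
  c[5] = d·G[:,5] = (01000111010)·(00100000000) mod 2 = 0+0+0+0+0+0+0+0+0+0+0 mod 2 = 0
  c[6] = d·G[:,6] = (01000111010)·(00010000000) mod 2 = 0+0+0+0+0+0+0+0+0+0+0 mod 2 = 0
  c[7] = d·G[:,7] = (01000111010)·(00001111111) mod 2 = 0+0+0+0+0+1+1+1+0+1+0 mod 2 = 0
  c[8] = d·G[:,8] = (01000111010)·(00001000000) mod 2 = 0+0+0+0+0+0+0+0+0+0+0 mod 2 = 0
  c[9] = d·G[:,9] = (01000111010)·(00000100000) mod 2 = 0+0+0+0+0+1+0+0+0+0+0 mod 2 = 1
  c[10] = d·G[:,10] = (01000111010)·(00000010000) mod 2 = 0+0+0+0+0+0+1+0+0+0+0 mod 2 = 1
  c[11] = d·G[:,11] = (01000111010)·(00000001000) mod 2 = 0+0+0+0+0+0+0+1+0+0+0 mod 2 = 1
  c[12] = d·G[:,12] = (01000111010)·(00000000100) mod 2 = 0+0+0+0+0+0+0+0+0+0+0 mod 2 = 0
  c[13] = d·G[:,13] = (01000111010)·(00000000010) mod 2 = 0+0+0+0+0+0+0+0+0+1+0 mod 2 = 1
  c[14] = d·G[:,14] = (01000111010)·(00000000001) mod 2 = 0+0+0+0+0+0+0+0+0+0+0 mod 2 = 0
Codeword = 010110000111010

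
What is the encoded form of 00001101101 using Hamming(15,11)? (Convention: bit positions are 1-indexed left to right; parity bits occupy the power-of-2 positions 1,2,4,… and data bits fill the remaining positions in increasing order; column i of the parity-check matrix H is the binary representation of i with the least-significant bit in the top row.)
Codeword c = d · G (mod 2), d = 00001101101:
  c[0] = d·G[:,0] = (00001101101)·(11011010101) mod 2 = 0+0+0+0+1+0+0+0+1+0+1 mod 2 = 1
  c[1] = d·G[:,1] = (00001101101)·(10110110011) mod 2 = 0+0+0+0+0+1+0+0+0+0+1 mod 2 = 0
  c[2] = d·G[:,2] = (00001101101)·(10000000000) mod 2 = 0+0+0+0+0+0+0+0+0+0+0 mod 2 = 0
  c[3] = d·G[:,3] = (00001101101)·(01110001111) mod 2 = 0+0+0+0+0+0+0+1+1+0+1 mod 2 = 1
  c[4] = d·G[:,4] = (00001101101)·(01000000000) mod 2 = 0+0+0+0+0+0+0+0+0+0+0 mod 2 = 0
  c[5] = d·G[:,5] = (00001101101)·(00100000000) mod 2 = 0+0+0+0+0+0+0+0+0+0+0 mod 2 = 0
  c[6] = d·G[:,6] = (00001101101)·(00010000000) mod 2 = 0+0+0+0+0+0+0+0+0+0+0 mod 2 = 0
  c[7] = d·G[:,7] = (00001101101)·(00001111111) mod 2 = 0+0+0+0+1+1+0+1+1+0+1 mod 2 = 1
  c[8] = d·G[:,8] = (00001101101)·(00001000000) mod 2 = 0+0+0+0+1+0+0+0+0+0+0 mod 2 = 1
  c[9] = d·G[:,9] = (00001101101)·(00000100000) mod 2 = 0+0+0+0+0+1+0+0+0+0+0 mod 2 = 1
  c[10] = d·G[:,10] = (00001101101)·(00000010000) mod 2 = 0+0+0+0+0+0+0+0+0+0+0 mod 2 = 0
  c[11] = d·G[:,11] = (00001101101)·(00000001000) mod 2 = 0+0+0+0+0+0+0+1+0+0+0 mod 2 = 1
  c[12] = d·G[:,12] = (00001101101)·(00000000100) mod 2 = 0+0+0+0+0+0+0+0+1+0+0 mod 2 = 1
  c[13] = d·G[:,13] = (00001101101)·(00000000010) mod 2 = 0+0+0+0+0+0+0+0+0+0+0 mod 2 = 0
  c[14] = d·G[:,14] = (00001101101)·(00000000001) mod 2 = 0+0+0+0+0+0+0+0+0+0+1 mod 2 = 1
Codeword = 100100011101101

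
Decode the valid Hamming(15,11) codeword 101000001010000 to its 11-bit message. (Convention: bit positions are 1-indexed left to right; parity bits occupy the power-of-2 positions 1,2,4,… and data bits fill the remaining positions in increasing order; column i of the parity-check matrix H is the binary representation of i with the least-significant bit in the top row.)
Parity bits occupy power-of-2 positions; data bits are at positions {3,5,6,7,9,10,11,12,13,14,15} (1-indexed).
Extract: c[3]=1 c[5]=0 c[6]=0 c[7]=0 c[9]=1 c[10]=0 c[11]=1 c[12]=0 c[13]=0 c[14]=0 c[15]=0
Data = 10001010000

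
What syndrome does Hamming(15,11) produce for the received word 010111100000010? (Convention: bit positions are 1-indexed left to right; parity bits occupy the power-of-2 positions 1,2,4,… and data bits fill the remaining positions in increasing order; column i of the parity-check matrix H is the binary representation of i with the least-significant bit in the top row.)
Syndrome s = H · r^T (mod 2), r = 010111100000010:
  s[0] = (101010101010101)·(010111100000010) mod 2 = 0+0+0+0+1+0+1+0+0+0+0+0+0+0+0 mod 2 = 0
  s[1] = (011001100110011)·(010111100000010) mod 2 = 0+1+0+0+0+1+1+0+0+0+0+0+0+1+0 mod 2 = 0
  s[2] = (000111100001111)·(010111100000010) mod 2 = 0+0+0+1+1+1+1+0+0+0+0+0+0+1+0 mod 2 = 1
  s[3] = (000000011111111)·(010111100000010) mod 2 = 0+0+0+0+0+0+0+0+0+0+0+0+0+1+0 mod 2 = 1
Syndrome = 0011
Non-zero syndrome: error at position 12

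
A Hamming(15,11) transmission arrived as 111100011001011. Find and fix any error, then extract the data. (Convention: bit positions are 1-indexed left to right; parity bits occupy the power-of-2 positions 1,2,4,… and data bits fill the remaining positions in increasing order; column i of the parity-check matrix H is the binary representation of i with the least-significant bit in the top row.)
Syndrome s = H · r^T (mod 2), r = 111100011001011:
  s[0] = (101010101010101)·(111100011001011) mod 2 = 1+0+1+0+0+0+0+0+1+0+0+0+0+0+1 mod 2 = 0
  s[1] = (011001100110011)·(111100011001011) mod 2 = 0+1+1+0+0+0+0+0+0+0+0+0+0+1+1 mod 2 = 0
  s[2] = (000111100001111)·(111100011001011) mod 2 = 0+0+0+1+0+0+0+0+0+0+0+1+0+1+1 mod 2 = 0
  s[3] = (000000011111111)·(111100011001011) mod 2 = 0+0+0+0+0+0+0+1+1+0+0+1+0+1+1 mod 2 = 1
Syndrome = 0001
Column 8 of H equals this syndrome → error at bit 8 (1-indexed).
Flip bit 8: 111100011001011 → 111100001001011
Extract data bits at positions {3,5,6,7,9,10,11,12,13,14,15}: 10001001011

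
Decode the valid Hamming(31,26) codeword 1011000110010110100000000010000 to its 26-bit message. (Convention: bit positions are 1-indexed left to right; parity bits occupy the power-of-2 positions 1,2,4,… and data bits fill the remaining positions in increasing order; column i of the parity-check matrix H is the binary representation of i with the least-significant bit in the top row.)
Parity bits occupy power-of-2 positions; data bits are at positions {3,5,6,7,9,10,11,12,13,14,15,17,18,19,20,21,22,23,24,25,26,27,28,29,30,31} (1-indexed).
Extract: c[3]=1 c[5]=0 c[6]=0 c[7]=0 c[9]=1 c[10]=0 c[11]=0 c[12]=1 c[13]=0 c[14]=1 c[15]=1 c[17]=1 c[18]=0 c[19]=0 c[20]=0 c[21]=0 c[22]=0 c[23]=0 c[24]=0 c[25]=0 c[26]=0 c[27]=1 c[28]=0 c[29]=0 c[30]=0 c[31]=0
Data = 10001001011100000000010000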